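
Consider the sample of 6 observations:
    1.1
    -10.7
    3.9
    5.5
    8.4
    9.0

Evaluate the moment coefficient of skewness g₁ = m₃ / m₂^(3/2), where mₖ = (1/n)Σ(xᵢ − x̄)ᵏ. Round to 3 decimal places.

-1.193

x̄ = (1.1 - 10.7 + 3.9 + 5.5 + 8.4 + 9.0) / 6 = 2.8667
deviations (xᵢ − x̄): -1.7667, -13.5667, 1.0333, 2.6333, 5.5333, 6.1333
Σ(xᵢ − x̄)² = 263.4133 ⇒ m₂ = 263.4133/6 = 43.90222
Σ(xᵢ − x̄)³ = -2083.0144 ⇒ m₃ = -2083.0144/6 = -347.16907
m₂^(3/2) = 43.90222^(1.5) = 290.89065
g₁ = m₃ / m₂^(3/2) = -347.16907 / 290.89065 ≈ -1.193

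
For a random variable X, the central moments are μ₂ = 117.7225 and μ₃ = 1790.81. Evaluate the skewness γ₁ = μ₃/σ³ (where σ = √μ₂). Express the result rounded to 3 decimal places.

1.402

σ = √μ₂ = √117.7225 = 10.85000
σ³ = μ₂^(3/2) = 1277.28913
γ₁ = μ₃/σ³ = 1790.81 / 1277.28913 ≈ 1.402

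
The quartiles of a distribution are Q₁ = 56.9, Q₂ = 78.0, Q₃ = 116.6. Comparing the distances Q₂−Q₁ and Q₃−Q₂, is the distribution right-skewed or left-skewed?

Q₂ − Q₁ = 21.1;  Q₃ − Q₂ = 38.6
Q₃ − Q₂ > Q₂ − Q₁ ⇒ the upper half is more spread out ⇒ right-skewed.

right-skewed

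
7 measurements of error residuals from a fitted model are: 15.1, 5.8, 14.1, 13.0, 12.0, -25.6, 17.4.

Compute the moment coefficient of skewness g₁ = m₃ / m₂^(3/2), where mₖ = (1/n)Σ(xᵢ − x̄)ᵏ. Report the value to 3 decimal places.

-1.812

x̄ = (15.1 + 5.8 + 14.1 + 13.0 + 12.0 - 25.6 + 17.4) / 7 = 7.4000
deviations (xᵢ − x̄): 7.7000, -1.6000, 6.7000, 5.6000, 4.6000, -33.0000, 10.0000
Σ(xᵢ − x̄)² = 1348.2600 ⇒ m₂ = 1348.2600/7 = 192.60857
Σ(xᵢ − x̄)³ = -33910.8480 ⇒ m₃ = -33910.8480/7 = -4844.40686
m₂^(3/2) = 192.60857^(1.5) = 2673.08898
g₁ = m₃ / m₂^(3/2) = -4844.40686 / 2673.08898 ≈ -1.812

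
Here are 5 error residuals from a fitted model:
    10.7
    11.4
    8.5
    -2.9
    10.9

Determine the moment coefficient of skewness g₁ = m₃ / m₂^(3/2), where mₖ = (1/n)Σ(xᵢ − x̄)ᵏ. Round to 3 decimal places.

-1.381

x̄ = (10.7 + 11.4 + 8.5 - 2.9 + 10.9) / 5 = 7.7200
deviations (xᵢ − x̄): 2.9800, 3.6800, 0.7800, -10.6200, 3.1800
Σ(xᵢ − x̄)² = 145.9280 ⇒ m₂ = 145.9280/5 = 29.18560
Σ(xᵢ − x̄)³ = -1088.8387 ⇒ m₃ = -1088.8387/5 = -217.76774
m₂^(3/2) = 29.18560^(1.5) = 157.67141
g₁ = m₃ / m₂^(3/2) = -217.76774 / 157.67141 ≈ -1.381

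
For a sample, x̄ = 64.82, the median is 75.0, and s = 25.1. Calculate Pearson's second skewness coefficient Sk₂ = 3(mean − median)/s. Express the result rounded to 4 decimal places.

Sk₂ = 3(64.82 − 75.0) / 25.1 = 3 × -10.1800 / 25.1
    = -30.5400 / 25.1 ≈ -1.2167

-1.2167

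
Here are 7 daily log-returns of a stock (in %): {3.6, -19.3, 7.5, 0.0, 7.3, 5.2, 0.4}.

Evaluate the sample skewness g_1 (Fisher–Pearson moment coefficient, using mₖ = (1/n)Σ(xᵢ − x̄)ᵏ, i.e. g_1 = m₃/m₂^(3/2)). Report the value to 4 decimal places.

x̄ = (3.6 - 19.3 + 7.5 + 0.0 + 7.3 + 5.2 + 0.4) / 7 = 0.6714
deviations (xᵢ − x̄): 2.9286, -19.9714, 6.8286, -0.6714, 6.6286, 4.5286, -0.2714
Σ(xᵢ − x̄)² = 519.0343 ⇒ m₂ = 519.0343/7 = 74.14776
Σ(xᵢ − x̄)³ = -7238.4392 ⇒ m₃ = -7238.4392/7 = -1034.06274
m₂^(3/2) = 74.14776^(1.5) = 638.47958
g_1 = m₃ / m₂^(3/2) = -1034.06274 / 638.47958 ≈ -1.6196

-1.6196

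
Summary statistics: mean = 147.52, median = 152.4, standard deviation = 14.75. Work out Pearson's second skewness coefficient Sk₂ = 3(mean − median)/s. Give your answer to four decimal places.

Sk₂ = 3(147.52 − 152.4) / 14.75 = 3 × -4.8800 / 14.75
    = -14.6400 / 14.75 ≈ -0.9925

-0.9925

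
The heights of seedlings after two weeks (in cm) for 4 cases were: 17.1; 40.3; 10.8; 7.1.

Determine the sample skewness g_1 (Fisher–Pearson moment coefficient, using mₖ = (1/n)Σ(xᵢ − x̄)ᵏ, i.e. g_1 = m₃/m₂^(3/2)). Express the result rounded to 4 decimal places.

0.9041

x̄ = (17.1 + 40.3 + 10.8 + 7.1) / 4 = 18.8250
deviations (xᵢ − x̄): -1.7250, 21.4750, -8.0250, -11.7250
Σ(xᵢ − x̄)² = 666.0275 ⇒ m₂ = 666.0275/4 = 166.50687
Σ(xᵢ − x̄)³ = 7769.8969 ⇒ m₃ = 7769.8969/4 = 1942.47422
m₂^(3/2) = 166.50687^(1.5) = 2148.56380
g_1 = m₃ / m₂^(3/2) = 1942.47422 / 2148.56380 ≈ 0.9041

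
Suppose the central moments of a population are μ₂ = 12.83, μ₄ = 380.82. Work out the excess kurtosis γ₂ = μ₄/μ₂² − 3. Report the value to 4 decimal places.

-0.6865

μ₂² = 12.83² = 164.60890
μ₄/μ₂² = 380.82 / 164.60890 = 2.31348
γ₂ = 2.31348 − 3 ≈ -0.6865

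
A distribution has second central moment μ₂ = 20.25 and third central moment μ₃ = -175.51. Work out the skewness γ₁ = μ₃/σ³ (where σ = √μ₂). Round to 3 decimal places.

σ = √μ₂ = √20.25 = 4.50000
σ³ = μ₂^(3/2) = 91.12500
γ₁ = μ₃/σ³ = -175.51 / 91.12500 ≈ -1.926

-1.926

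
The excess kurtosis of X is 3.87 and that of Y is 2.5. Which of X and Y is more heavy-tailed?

Higher excess kurtosis ⇒ heavier tails relative to the normal distribution.
3.87 vs 2.5: the larger is 3.87, so X has heavier tails.

X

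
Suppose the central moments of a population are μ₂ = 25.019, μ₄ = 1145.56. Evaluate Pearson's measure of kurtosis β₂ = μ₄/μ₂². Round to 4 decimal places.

μ₂² = 25.019² = 625.95036
μ₄/μ₂² = 1145.56 / 625.95036 = 1.83011
β₂ ≈ 1.8301

1.8301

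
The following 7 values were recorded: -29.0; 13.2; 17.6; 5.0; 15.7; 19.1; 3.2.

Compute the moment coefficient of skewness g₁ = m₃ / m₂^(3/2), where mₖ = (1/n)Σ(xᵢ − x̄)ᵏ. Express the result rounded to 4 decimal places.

-1.5236

x̄ = (-29.0 + 13.2 + 17.6 + 5.0 + 15.7 + 19.1 + 3.2) / 7 = 6.4000
deviations (xᵢ − x̄): -35.4000, 6.8000, 11.2000, -1.4000, 9.3000, 12.7000, -3.2000
Σ(xᵢ − x̄)² = 1684.8200 ⇒ m₂ = 1684.8200/7 = 240.68857
Σ(xᵢ − x̄)³ = -39825.2760 ⇒ m₃ = -39825.2760/7 = -5689.32514
m₂^(3/2) = 240.68857^(1.5) = 3734.07644
g₁ = m₃ / m₂^(3/2) = -5689.32514 / 3734.07644 ≈ -1.5236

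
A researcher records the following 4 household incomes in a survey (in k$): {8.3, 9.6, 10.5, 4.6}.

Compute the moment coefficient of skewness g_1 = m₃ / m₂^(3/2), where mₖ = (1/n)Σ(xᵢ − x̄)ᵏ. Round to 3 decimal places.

x̄ = (8.3 + 9.6 + 10.5 + 4.6) / 4 = 8.2500
deviations (xᵢ − x̄): 0.0500, 1.3500, 2.2500, -3.6500
Σ(xᵢ − x̄)² = 20.2100 ⇒ m₂ = 20.2100/4 = 5.05250
Σ(xᵢ − x̄)³ = -34.7760 ⇒ m₃ = -34.7760/4 = -8.69400
m₂^(3/2) = 5.05250^(1.5) = 11.35689
g_1 = m₃ / m₂^(3/2) = -8.69400 / 11.35689 ≈ -0.766

-0.766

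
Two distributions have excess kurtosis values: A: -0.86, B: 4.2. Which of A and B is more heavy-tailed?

B

Higher excess kurtosis ⇒ heavier tails relative to the normal distribution.
-0.86 vs 4.2: the larger is 4.2, so B has heavier tails. (B is leptokurtic — heavier-than-normal tails; the other is platykurtic.)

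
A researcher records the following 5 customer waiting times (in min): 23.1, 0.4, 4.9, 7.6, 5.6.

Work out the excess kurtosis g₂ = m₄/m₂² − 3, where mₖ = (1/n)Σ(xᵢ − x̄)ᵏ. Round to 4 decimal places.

-0.1347

x̄ = 8.3200
Σ(xᵢ − x̄)² = 300.7880 ⇒ m₂ = 60.15760
Σ(xᵢ − x̄)⁴ = 51846.1156 ⇒ m₄ = 10369.22311
m₂² = 3618.93684
g₂ = m₄/m₂² − 3 = 2.86527 − 3 ≈ -0.1347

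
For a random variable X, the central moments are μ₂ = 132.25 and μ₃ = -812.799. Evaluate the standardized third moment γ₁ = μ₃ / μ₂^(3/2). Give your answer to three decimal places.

σ = √μ₂ = √132.25 = 11.50000
σ³ = μ₂^(3/2) = 1520.87500
γ₁ = μ₃/σ³ = -812.799 / 1520.87500 ≈ -0.534

-0.534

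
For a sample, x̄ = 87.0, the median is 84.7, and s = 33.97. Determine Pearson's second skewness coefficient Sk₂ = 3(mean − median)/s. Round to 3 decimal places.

0.203

Sk₂ = 3(87.0 − 84.7) / 33.97 = 3 × 2.3000 / 33.97
    = 6.9000 / 33.97 ≈ 0.203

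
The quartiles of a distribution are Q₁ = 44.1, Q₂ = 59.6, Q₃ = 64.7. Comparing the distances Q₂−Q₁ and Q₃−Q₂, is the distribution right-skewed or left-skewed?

left-skewed

Q₂ − Q₁ = 15.5;  Q₃ − Q₂ = 5.1
Q₂ − Q₁ > Q₃ − Q₂ ⇒ the lower half is more spread out ⇒ left-skewed.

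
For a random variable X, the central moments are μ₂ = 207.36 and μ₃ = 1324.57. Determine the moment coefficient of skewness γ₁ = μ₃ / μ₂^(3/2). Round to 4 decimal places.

0.4436

σ = √μ₂ = √207.36 = 14.40000
σ³ = μ₂^(3/2) = 2985.98400
γ₁ = μ₃/σ³ = 1324.57 / 2985.98400 ≈ 0.4436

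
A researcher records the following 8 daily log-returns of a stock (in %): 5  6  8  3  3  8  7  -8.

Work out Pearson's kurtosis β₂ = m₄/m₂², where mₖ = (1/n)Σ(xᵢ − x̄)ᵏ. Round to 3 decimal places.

4.633

x̄ = 4.0000
Σ(xᵢ − x̄)² = 192.0000 ⇒ m₂ = 24.00000
Σ(xᵢ − x̄)⁴ = 21348.0000 ⇒ m₄ = 2668.50000
m₂² = 576.00000
β₂ = m₄/m₂² = 2668.50000 / 576.00000 ≈ 4.633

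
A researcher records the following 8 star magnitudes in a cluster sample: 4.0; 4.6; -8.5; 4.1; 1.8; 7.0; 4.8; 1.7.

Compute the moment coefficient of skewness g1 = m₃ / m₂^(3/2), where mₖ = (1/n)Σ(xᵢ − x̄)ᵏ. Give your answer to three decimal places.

x̄ = (4.0 + 4.6 - 8.5 + 4.1 + 1.8 + 7.0 + 4.8 + 1.7) / 8 = 2.4375
deviations (xᵢ − x̄): 1.5625, 2.1625, -10.9375, 1.6625, -0.6375, 4.5625, 2.3625, -0.7375
Σ(xᵢ − x̄)² = 156.8587 ⇒ m₂ = 156.8587/8 = 19.60734
Σ(xᵢ − x̄)³ = -1182.4180 ⇒ m₃ = -1182.4180/8 = -147.80225
m₂^(3/2) = 19.60734^(1.5) = 86.82167
g1 = m₃ / m₂^(3/2) = -147.80225 / 86.82167 ≈ -1.702

-1.702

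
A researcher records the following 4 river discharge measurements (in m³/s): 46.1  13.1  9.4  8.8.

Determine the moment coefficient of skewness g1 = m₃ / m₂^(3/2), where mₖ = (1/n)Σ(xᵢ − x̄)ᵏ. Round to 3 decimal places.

x̄ = (46.1 + 13.1 + 9.4 + 8.8) / 4 = 19.3500
deviations (xᵢ − x̄): 26.7500, -6.2500, -9.9500, -10.5500
Σ(xᵢ − x̄)² = 964.9300 ⇒ m₂ = 964.9300/4 = 241.23250
Σ(xᵢ − x̄)³ = 16737.8400 ⇒ m₃ = 16737.8400/4 = 4184.46000
m₂^(3/2) = 241.23250^(1.5) = 3746.74146
g1 = m₃ / m₂^(3/2) = 4184.46000 / 3746.74146 ≈ 1.117

1.117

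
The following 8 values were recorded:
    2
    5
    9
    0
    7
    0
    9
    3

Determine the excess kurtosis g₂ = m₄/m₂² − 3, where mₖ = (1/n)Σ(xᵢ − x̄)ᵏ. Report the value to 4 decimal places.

x̄ = 4.3750
Σ(xᵢ − x̄)² = 95.8750 ⇒ m₂ = 11.98438
Σ(xᵢ − x̄)⁴ = 1730.8691 ⇒ m₄ = 216.35864
m₂² = 143.62524
g₂ = m₄/m₂² − 3 = 1.50641 − 3 ≈ -1.4936

-1.4936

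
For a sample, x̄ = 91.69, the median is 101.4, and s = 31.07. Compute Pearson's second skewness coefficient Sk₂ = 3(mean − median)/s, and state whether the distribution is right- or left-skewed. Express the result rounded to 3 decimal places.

-0.938, left-skewed

Sk₂ = 3(91.69 − 101.4) / 31.07 = 3 × -9.7100 / 31.07
    = -29.1300 / 31.07 ≈ -0.938
Sk₂ < 0 ⇒ mean < median ⇒ left-skewed (negative skew).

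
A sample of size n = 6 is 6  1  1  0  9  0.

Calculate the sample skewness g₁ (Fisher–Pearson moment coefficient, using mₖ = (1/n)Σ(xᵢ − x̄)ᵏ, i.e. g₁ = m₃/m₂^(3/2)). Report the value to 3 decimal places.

x̄ = (6 + 1 + 1 + 0 + 9 + 0) / 6 = 2.8333
deviations (xᵢ − x̄): 3.1667, -1.8333, -1.8333, -2.8333, 6.1667, -2.8333
Σ(xᵢ − x̄)² = 70.8333 ⇒ m₂ = 70.8333/6 = 11.80556
Σ(xᵢ − x̄)³ = 208.4444 ⇒ m₃ = 208.4444/6 = 34.74074
m₂^(3/2) = 11.80556^(1.5) = 40.56296
g₁ = m₃ / m₂^(3/2) = 34.74074 / 40.56296 ≈ 0.856

0.856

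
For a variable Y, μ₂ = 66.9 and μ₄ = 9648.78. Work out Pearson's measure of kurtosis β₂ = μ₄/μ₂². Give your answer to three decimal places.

2.156

μ₂² = 66.9² = 4475.61000
μ₄/μ₂² = 9648.78 / 4475.61000 = 2.15586
β₂ ≈ 2.156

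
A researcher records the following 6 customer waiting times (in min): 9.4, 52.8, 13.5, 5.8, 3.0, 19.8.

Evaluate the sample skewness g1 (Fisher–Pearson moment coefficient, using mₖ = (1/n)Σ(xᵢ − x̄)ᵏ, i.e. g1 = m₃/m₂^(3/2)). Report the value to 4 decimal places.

x̄ = (9.4 + 52.8 + 13.5 + 5.8 + 3.0 + 19.8) / 6 = 17.3833
deviations (xᵢ − x̄): -7.9833, 35.4167, -3.8833, -11.5833, -14.3833, 2.4167
Σ(xᵢ − x̄)² = 1680.0483 ⇒ m₂ = 1680.0483/6 = 280.00806
Σ(xᵢ − x̄)³ = 39341.4914 ⇒ m₃ = 39341.4914/6 = 6556.91524
m₂^(3/2) = 280.00806^(1.5) = 4685.49834
g1 = m₃ / m₂^(3/2) = 6556.91524 / 4685.49834 ≈ 1.3994

1.3994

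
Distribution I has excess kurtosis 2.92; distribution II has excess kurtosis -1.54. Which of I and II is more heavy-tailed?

I

Higher excess kurtosis ⇒ heavier tails relative to the normal distribution.
2.92 vs -1.54: the larger is 2.92, so I has heavier tails. (I is leptokurtic — heavier-than-normal tails; the other is platykurtic.)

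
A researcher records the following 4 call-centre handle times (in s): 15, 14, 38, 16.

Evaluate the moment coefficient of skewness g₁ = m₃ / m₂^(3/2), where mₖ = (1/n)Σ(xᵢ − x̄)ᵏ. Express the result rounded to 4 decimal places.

1.1374

x̄ = (15 + 14 + 38 + 16) / 4 = 20.7500
deviations (xᵢ − x̄): -5.7500, -6.7500, 17.2500, -4.7500
Σ(xᵢ − x̄)² = 398.7500 ⇒ m₂ = 398.7500/4 = 99.68750
Σ(xᵢ − x̄)³ = 4528.1250 ⇒ m₃ = 4528.1250/4 = 1132.03125
m₂^(3/2) = 99.68750^(1.5) = 995.31616
g₁ = m₃ / m₂^(3/2) = 1132.03125 / 995.31616 ≈ 1.1374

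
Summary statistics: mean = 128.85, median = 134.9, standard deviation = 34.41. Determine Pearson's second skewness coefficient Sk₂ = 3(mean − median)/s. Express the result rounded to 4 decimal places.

Sk₂ = 3(128.85 − 134.9) / 34.41 = 3 × -6.0500 / 34.41
    = -18.1500 / 34.41 ≈ -0.5275

-0.5275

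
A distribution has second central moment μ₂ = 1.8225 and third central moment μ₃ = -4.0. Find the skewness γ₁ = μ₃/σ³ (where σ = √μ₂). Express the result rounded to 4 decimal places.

-1.6258

σ = √μ₂ = √1.8225 = 1.35000
σ³ = μ₂^(3/2) = 2.46038
γ₁ = μ₃/σ³ = -4.0 / 2.46038 ≈ -1.6258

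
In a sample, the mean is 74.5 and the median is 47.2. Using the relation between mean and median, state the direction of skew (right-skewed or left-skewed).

mean − median = 74.5 − 47.2 = 27.3
mean > median ⇒ the longer tail is on the right ⇒ right-skewed (positively skewed).

right-skewed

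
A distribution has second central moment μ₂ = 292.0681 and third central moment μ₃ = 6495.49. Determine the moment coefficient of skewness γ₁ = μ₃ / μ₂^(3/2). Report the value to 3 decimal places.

1.301

σ = √μ₂ = √292.0681 = 17.09000
σ³ = μ₂^(3/2) = 4991.44383
γ₁ = μ₃/σ³ = 6495.49 / 4991.44383 ≈ 1.301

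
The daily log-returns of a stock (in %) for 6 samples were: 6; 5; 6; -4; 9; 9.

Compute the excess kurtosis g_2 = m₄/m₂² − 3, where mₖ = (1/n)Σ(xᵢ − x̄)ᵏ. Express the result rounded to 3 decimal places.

x̄ = 5.1667
Σ(xᵢ − x̄)² = 114.8333 ⇒ m₂ = 19.13889
Σ(xᵢ − x̄)⁴ = 7493.4861 ⇒ m₄ = 1248.91435
m₂² = 366.29707
g_2 = m₄/m₂² − 3 = 3.40957 − 3 ≈ 0.410

0.410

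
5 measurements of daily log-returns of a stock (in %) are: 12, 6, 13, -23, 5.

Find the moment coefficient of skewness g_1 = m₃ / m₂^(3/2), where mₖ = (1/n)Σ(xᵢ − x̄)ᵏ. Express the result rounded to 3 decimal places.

x̄ = (12 + 6 + 13 - 23 + 5) / 5 = 2.6000
deviations (xᵢ − x̄): 9.4000, 3.4000, 10.4000, -25.6000, 2.4000
Σ(xᵢ − x̄)² = 869.2000 ⇒ m₂ = 869.2000/5 = 173.84000
Σ(xᵢ − x̄)³ = -14768.6400 ⇒ m₃ = -14768.6400/5 = -2953.72800
m₂^(3/2) = 173.84000^(1.5) = 2292.05255
g_1 = m₃ / m₂^(3/2) = -2953.72800 / 2292.05255 ≈ -1.289

-1.289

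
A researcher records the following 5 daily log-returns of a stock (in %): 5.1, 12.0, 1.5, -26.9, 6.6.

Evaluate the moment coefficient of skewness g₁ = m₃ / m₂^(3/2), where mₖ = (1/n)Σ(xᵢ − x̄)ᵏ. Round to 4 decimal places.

-1.2713

x̄ = (5.1 + 12.0 + 1.5 - 26.9 + 6.6) / 5 = -0.3400
deviations (xᵢ − x̄): 5.4400, 12.3400, 1.8400, -26.5600, 6.9400
Σ(xᵢ − x̄)² = 938.8520 ⇒ m₂ = 938.8520/5 = 187.77040
Σ(xᵢ − x̄)³ = -16355.7614 ⇒ m₃ = -16355.7614/5 = -3271.15229
m₂^(3/2) = 187.77040^(1.5) = 2573.00540
g₁ = m₃ / m₂^(3/2) = -3271.15229 / 2573.00540 ≈ -1.2713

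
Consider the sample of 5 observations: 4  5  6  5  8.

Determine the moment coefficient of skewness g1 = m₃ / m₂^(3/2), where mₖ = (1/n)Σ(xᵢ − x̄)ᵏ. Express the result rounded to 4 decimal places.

0.7500

x̄ = (4 + 5 + 6 + 5 + 8) / 5 = 5.6000
deviations (xᵢ − x̄): -1.6000, -0.6000, 0.4000, -0.6000, 2.4000
Σ(xᵢ − x̄)² = 9.2000 ⇒ m₂ = 9.2000/5 = 1.84000
Σ(xᵢ − x̄)³ = 9.3600 ⇒ m₃ = 9.3600/5 = 1.87200
m₂^(3/2) = 1.84000^(1.5) = 2.49590
g1 = m₃ / m₂^(3/2) = 1.87200 / 2.49590 ≈ 0.7500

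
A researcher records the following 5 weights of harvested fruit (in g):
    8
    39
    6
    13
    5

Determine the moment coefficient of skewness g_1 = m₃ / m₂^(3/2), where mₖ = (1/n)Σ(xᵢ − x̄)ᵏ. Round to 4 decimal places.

1.3351

x̄ = (8 + 39 + 6 + 13 + 5) / 5 = 14.2000
deviations (xᵢ − x̄): -6.2000, 24.8000, -8.2000, -1.2000, -9.2000
Σ(xᵢ − x̄)² = 806.8000 ⇒ m₂ = 806.8000/5 = 161.36000
Σ(xᵢ − x̄)³ = 13682.8800 ⇒ m₃ = 13682.8800/5 = 2736.57600
m₂^(3/2) = 161.36000^(1.5) = 2049.71664
g_1 = m₃ / m₂^(3/2) = 2736.57600 / 2049.71664 ≈ 1.3351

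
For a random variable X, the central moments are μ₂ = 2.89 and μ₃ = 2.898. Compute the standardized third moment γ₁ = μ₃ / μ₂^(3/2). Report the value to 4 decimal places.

0.5899

σ = √μ₂ = √2.89 = 1.70000
σ³ = μ₂^(3/2) = 4.91300
γ₁ = μ₃/σ³ = 2.898 / 4.91300 ≈ 0.5899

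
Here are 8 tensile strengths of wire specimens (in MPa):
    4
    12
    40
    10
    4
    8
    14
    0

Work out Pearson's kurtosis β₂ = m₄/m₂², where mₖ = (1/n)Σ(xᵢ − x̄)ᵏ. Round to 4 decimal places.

4.7071

x̄ = 11.5000
Σ(xᵢ − x̄)² = 1078.0000 ⇒ m₂ = 134.75000
Σ(xᵢ − x̄)⁴ = 683762.5000 ⇒ m₄ = 85470.31250
m₂² = 18157.56250
β₂ = m₄/m₂² = 85470.31250 / 18157.56250 ≈ 4.7071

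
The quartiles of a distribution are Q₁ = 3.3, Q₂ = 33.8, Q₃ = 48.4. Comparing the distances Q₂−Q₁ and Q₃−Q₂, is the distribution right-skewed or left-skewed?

Q₂ − Q₁ = 30.5;  Q₃ − Q₂ = 14.6
Q₂ − Q₁ > Q₃ − Q₂ ⇒ the lower half is more spread out ⇒ left-skewed.

left-skewed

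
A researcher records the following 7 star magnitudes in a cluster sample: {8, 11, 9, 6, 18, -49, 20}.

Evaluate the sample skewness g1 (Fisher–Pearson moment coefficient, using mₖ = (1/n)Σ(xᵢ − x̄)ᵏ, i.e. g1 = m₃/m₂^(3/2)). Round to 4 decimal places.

-1.8316

x̄ = (8 + 11 + 9 + 6 + 18 - 49 + 20) / 7 = 3.2857
deviations (xᵢ − x̄): 4.7143, 7.7143, 5.7143, 2.7143, 14.7143, -52.2857, 16.7143
Σ(xᵢ − x̄)² = 3351.4286 ⇒ m₂ = 3351.4286/7 = 478.77551
Σ(xᵢ − x̄)³ = -134312.8163 ⇒ m₃ = -134312.8163/7 = -19187.54519
m₂^(3/2) = 478.77551^(1.5) = 10476.05794
g1 = m₃ / m₂^(3/2) = -19187.54519 / 10476.05794 ≈ -1.8316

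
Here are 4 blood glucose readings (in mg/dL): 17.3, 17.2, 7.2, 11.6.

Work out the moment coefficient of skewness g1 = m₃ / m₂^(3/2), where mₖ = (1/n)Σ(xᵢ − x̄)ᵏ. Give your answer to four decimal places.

-0.3784

x̄ = (17.3 + 17.2 + 7.2 + 11.6) / 4 = 13.3250
deviations (xᵢ − x̄): 3.9750, 3.8750, -6.1250, -1.7250
Σ(xᵢ − x̄)² = 71.3075 ⇒ m₂ = 71.3075/4 = 17.82687
Σ(xᵢ − x̄)³ = -113.9231 ⇒ m₃ = -113.9231/4 = -28.48078
m₂^(3/2) = 17.82687^(1.5) = 75.26843
g1 = m₃ / m₂^(3/2) = -28.48078 / 75.26843 ≈ -0.3784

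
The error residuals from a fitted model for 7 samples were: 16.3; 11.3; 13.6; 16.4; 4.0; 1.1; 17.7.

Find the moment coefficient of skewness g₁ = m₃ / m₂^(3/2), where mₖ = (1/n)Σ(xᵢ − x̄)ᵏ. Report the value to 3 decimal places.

-0.691

x̄ = (16.3 + 11.3 + 13.6 + 16.4 + 4.0 + 1.1 + 17.7) / 7 = 11.4857
deviations (xᵢ − x̄): 4.8143, -0.1857, 2.1143, 4.9143, -7.4857, -10.3857, 6.2143
Σ(xᵢ − x̄)² = 254.3486 ⇒ m₂ = 254.3486/7 = 36.33551
Σ(xᵢ − x̄)³ = -1060.0163 ⇒ m₃ = -1060.0163/7 = -151.43090
m₂^(3/2) = 36.33551^(1.5) = 219.02662
g₁ = m₃ / m₂^(3/2) = -151.43090 / 219.02662 ≈ -0.691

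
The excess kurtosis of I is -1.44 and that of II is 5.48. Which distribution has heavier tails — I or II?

Higher excess kurtosis ⇒ heavier tails relative to the normal distribution.
-1.44 vs 5.48: the larger is 5.48, so II has heavier tails. (II is leptokurtic — heavier-than-normal tails; the other is platykurtic.)

II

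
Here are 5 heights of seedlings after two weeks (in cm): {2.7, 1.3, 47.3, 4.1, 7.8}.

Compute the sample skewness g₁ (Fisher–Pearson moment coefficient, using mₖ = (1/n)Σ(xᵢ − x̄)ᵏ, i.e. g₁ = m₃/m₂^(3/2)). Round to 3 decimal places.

x̄ = (2.7 + 1.3 + 47.3 + 4.1 + 7.8) / 5 = 12.6400
deviations (xᵢ − x̄): -9.9400, -11.3400, 34.6600, -8.5400, -4.8400
Σ(xᵢ − x̄)² = 1525.0720 ⇒ m₂ = 1525.0720/5 = 305.01440
Σ(xᵢ − x̄)³ = 38461.0010 ⇒ m₃ = 38461.0010/5 = 7692.20021
m₂^(3/2) = 305.01440^(1.5) = 5326.97324
g₁ = m₃ / m₂^(3/2) = 7692.20021 / 5326.97324 ≈ 1.444

1.444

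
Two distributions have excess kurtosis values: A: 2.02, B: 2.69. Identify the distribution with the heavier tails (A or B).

Higher excess kurtosis ⇒ heavier tails relative to the normal distribution.
2.02 vs 2.69: the larger is 2.69, so B has heavier tails.

B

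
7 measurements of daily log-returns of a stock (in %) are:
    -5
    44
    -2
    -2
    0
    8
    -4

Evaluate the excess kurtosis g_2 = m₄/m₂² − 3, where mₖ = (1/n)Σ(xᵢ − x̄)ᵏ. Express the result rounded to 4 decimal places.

x̄ = 5.5714
Σ(xᵢ − x̄)² = 1831.7143 ⇒ m₂ = 261.67347
Σ(xᵢ − x̄)⁴ = 2209258.6181 ⇒ m₄ = 315608.37401
m₂² = 68473.00458
g_2 = m₄/m₂² − 3 = 4.60924 − 3 ≈ 1.6092

1.6092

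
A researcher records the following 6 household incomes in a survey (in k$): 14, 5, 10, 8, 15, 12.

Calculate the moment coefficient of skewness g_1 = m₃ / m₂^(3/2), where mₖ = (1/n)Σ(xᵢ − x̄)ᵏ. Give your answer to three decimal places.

-0.327

x̄ = (14 + 5 + 10 + 8 + 15 + 12) / 6 = 10.6667
deviations (xᵢ − x̄): 3.3333, -5.6667, -0.6667, -2.6667, 4.3333, 1.3333
Σ(xᵢ − x̄)² = 71.3333 ⇒ m₂ = 71.3333/6 = 11.88889
Σ(xᵢ − x̄)³ = -80.4444 ⇒ m₃ = -80.4444/6 = -13.40741
m₂^(3/2) = 11.88889^(1.5) = 40.99321
g_1 = m₃ / m₂^(3/2) = -13.40741 / 40.99321 ≈ -0.327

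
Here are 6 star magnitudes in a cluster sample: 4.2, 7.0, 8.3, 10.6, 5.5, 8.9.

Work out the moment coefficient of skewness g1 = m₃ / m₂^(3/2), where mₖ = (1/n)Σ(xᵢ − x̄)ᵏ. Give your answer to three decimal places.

-0.072

x̄ = (4.2 + 7.0 + 8.3 + 10.6 + 5.5 + 8.9) / 6 = 7.4167
deviations (xᵢ − x̄): -3.2167, -0.4167, 0.8833, 3.1833, -1.9167, 1.4833
Σ(xᵢ − x̄)² = 27.3083 ⇒ m₂ = 27.3083/6 = 4.55139
Σ(xᵢ − x̄)³ = -4.1844 ⇒ m₃ = -4.1844/6 = -0.69741
m₂^(3/2) = 4.55139^(1.5) = 9.70993
g1 = m₃ / m₂^(3/2) = -0.69741 / 9.70993 ≈ -0.072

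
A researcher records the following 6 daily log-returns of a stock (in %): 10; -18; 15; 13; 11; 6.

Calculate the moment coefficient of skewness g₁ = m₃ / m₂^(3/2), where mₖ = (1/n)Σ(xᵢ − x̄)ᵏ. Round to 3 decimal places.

-1.553

x̄ = (10 - 18 + 15 + 13 + 11 + 6) / 6 = 6.1667
deviations (xᵢ − x̄): 3.8333, -24.1667, 8.8333, 6.8333, 4.8333, -0.1667
Σ(xᵢ − x̄)² = 746.8333 ⇒ m₂ = 746.8333/6 = 124.47222
Σ(xᵢ − x̄)³ = -12936.4444 ⇒ m₃ = -12936.4444/6 = -2156.07407
m₂^(3/2) = 124.47222^(1.5) = 1388.70073
g₁ = m₃ / m₂^(3/2) = -2156.07407 / 1388.70073 ≈ -1.553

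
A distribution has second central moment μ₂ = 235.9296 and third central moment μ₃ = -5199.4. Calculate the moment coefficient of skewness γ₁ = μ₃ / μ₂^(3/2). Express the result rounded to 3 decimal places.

-1.435

σ = √μ₂ = √235.9296 = 15.36000
σ³ = μ₂^(3/2) = 3623.87866
γ₁ = μ₃/σ³ = -5199.4 / 3623.87866 ≈ -1.435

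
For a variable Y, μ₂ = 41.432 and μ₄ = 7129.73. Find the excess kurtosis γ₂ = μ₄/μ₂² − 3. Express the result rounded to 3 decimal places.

μ₂² = 41.432² = 1716.61062
μ₄/μ₂² = 7129.73 / 1716.61062 = 4.15338
γ₂ = 4.15338 − 3 ≈ 1.153

1.153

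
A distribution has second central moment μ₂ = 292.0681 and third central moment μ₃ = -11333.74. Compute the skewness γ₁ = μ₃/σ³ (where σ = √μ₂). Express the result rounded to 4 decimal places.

-2.2706

σ = √μ₂ = √292.0681 = 17.09000
σ³ = μ₂^(3/2) = 4991.44383
γ₁ = μ₃/σ³ = -11333.74 / 4991.44383 ≈ -2.2706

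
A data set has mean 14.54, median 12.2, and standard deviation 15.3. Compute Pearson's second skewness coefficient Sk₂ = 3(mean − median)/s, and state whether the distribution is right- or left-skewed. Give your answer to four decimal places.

Sk₂ = 3(14.54 − 12.2) / 15.3 = 3 × 2.3400 / 15.3
    = 7.0200 / 15.3 ≈ 0.4588
Sk₂ > 0 ⇒ mean > median ⇒ right-skewed (positive skew).

0.4588, right-skewed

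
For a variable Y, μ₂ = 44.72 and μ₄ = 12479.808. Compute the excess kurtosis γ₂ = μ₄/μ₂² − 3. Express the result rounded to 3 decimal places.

3.240

μ₂² = 44.72² = 1999.87840
μ₄/μ₂² = 12479.808 / 1999.87840 = 6.24028
γ₂ = 6.24028 − 3 ≈ 3.240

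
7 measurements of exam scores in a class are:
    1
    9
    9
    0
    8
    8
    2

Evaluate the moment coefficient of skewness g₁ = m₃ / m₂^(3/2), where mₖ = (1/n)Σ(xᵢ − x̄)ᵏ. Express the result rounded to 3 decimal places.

x̄ = (1 + 9 + 9 + 0 + 8 + 8 + 2) / 7 = 5.2857
deviations (xᵢ − x̄): -4.2857, 3.7143, 3.7143, -5.2857, 2.7143, 2.7143, -3.2857
Σ(xᵢ − x̄)² = 99.4286 ⇒ m₂ = 99.4286/7 = 14.20408
Σ(xᵢ − x̄)³ = -119.3878 ⇒ m₃ = -119.3878/7 = -17.05539
m₂^(3/2) = 14.20408^(1.5) = 53.53277
g₁ = m₃ / m₂^(3/2) = -17.05539 / 53.53277 ≈ -0.319

-0.319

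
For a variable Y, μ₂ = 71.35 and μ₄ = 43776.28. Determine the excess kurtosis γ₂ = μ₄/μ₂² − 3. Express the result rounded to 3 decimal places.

μ₂² = 71.35² = 5090.82250
μ₄/μ₂² = 43776.28 / 5090.82250 = 8.59906
γ₂ = 8.59906 − 3 ≈ 5.599

5.599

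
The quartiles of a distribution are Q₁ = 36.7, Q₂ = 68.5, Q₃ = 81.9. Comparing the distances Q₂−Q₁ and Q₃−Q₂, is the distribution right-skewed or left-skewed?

Q₂ − Q₁ = 31.8;  Q₃ − Q₂ = 13.4
Q₂ − Q₁ > Q₃ − Q₂ ⇒ the lower half is more spread out ⇒ left-skewed.

left-skewed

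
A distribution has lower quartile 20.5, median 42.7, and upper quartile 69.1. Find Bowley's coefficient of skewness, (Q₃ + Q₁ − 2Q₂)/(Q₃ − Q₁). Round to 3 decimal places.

numerator: Q₃ + Q₁ − 2Q₂ = 69.1 + 20.5 − 2×42.7 = 4.2000
denominator: Q₃ − Q₁ = 69.1 − 20.5 = 48.6000
Bowley skewness = 4.2000 / 48.6000 ≈ 0.086

0.086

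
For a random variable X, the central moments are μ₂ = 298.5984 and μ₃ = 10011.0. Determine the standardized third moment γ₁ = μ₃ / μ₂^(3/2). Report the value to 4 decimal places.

1.9402

σ = √μ₂ = √298.5984 = 17.28000
σ³ = μ₂^(3/2) = 5159.78035
γ₁ = μ₃/σ³ = 10011.0 / 5159.78035 ≈ 1.9402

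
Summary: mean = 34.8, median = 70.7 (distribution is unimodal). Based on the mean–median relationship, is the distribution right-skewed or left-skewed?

left-skewed

mean − median = 34.8 − 70.7 = -35.9
mean < median ⇒ the longer tail is on the left ⇒ left-skewed (negatively skewed).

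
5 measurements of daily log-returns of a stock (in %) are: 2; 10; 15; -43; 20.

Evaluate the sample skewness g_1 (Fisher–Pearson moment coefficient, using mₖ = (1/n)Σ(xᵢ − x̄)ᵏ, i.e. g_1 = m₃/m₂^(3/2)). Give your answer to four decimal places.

x̄ = (2 + 10 + 15 - 43 + 20) / 5 = 0.8000
deviations (xᵢ − x̄): 1.2000, 9.2000, 14.2000, -43.8000, 19.2000
Σ(xᵢ − x̄)² = 2574.8000 ⇒ m₂ = 2574.8000/5 = 514.96000
Σ(xᵢ − x̄)³ = -73306.0800 ⇒ m₃ = -73306.0800/5 = -14661.21600
m₂^(3/2) = 514.96000^(1.5) = 11685.84830
g_1 = m₃ / m₂^(3/2) = -14661.21600 / 11685.84830 ≈ -1.2546

-1.2546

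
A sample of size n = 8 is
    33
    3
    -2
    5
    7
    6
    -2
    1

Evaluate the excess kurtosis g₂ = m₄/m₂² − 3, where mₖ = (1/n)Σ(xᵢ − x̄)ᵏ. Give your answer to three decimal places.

x̄ = 6.3750
Σ(xᵢ − x̄)² = 891.8750 ⇒ m₂ = 111.48438
Σ(xᵢ − x̄)⁴ = 513333.4941 ⇒ m₄ = 64166.68677
m₂² = 12428.76587
g₂ = m₄/m₂² − 3 = 5.16276 − 3 ≈ 2.163

2.163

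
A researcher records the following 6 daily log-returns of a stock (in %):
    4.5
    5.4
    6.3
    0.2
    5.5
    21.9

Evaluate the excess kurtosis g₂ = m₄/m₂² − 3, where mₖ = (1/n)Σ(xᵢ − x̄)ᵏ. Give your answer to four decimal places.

0.6979

x̄ = 7.3000
Σ(xᵢ − x̄)² = 279.2600 ⇒ m₂ = 46.54333
Σ(xᵢ − x̄)⁴ = 48064.3490 ⇒ m₄ = 8010.72483
m₂² = 2166.28188
g₂ = m₄/m₂² − 3 = 3.69791 − 3 ≈ 0.6979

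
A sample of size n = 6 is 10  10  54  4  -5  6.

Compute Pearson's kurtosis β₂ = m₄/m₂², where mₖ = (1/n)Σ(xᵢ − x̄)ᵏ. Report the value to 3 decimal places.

3.753

x̄ = 13.1667
Σ(xᵢ − x̄)² = 2152.8333 ⇒ m₂ = 358.80556
Σ(xᵢ − x̄)⁴ = 2898911.1528 ⇒ m₄ = 483151.85880
m₂² = 128741.42670
β₂ = m₄/m₂² = 483151.85880 / 128741.42670 ≈ 3.753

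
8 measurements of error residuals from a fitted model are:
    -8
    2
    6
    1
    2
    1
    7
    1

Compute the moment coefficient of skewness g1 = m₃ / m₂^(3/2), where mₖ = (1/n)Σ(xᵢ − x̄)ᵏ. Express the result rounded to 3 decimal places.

-1.003

x̄ = (-8 + 2 + 6 + 1 + 2 + 1 + 7 + 1) / 8 = 1.5000
deviations (xᵢ − x̄): -9.5000, 0.5000, 4.5000, -0.5000, 0.5000, -0.5000, 5.5000, -0.5000
Σ(xᵢ − x̄)² = 142.0000 ⇒ m₂ = 142.0000/8 = 17.75000
Σ(xᵢ − x̄)³ = -600.0000 ⇒ m₃ = -600.0000/8 = -75.00000
m₂^(3/2) = 17.75000^(1.5) = 74.78208
g1 = m₃ / m₂^(3/2) = -75.00000 / 74.78208 ≈ -1.003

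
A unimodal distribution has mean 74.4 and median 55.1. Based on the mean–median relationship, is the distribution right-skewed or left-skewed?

right-skewed

mean − median = 74.4 − 55.1 = 19.3
mean > median ⇒ the longer tail is on the right ⇒ right-skewed (positively skewed).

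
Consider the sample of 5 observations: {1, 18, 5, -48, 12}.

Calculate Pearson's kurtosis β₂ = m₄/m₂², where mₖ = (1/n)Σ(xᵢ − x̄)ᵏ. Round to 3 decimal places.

2.962

x̄ = -2.4000
Σ(xᵢ − x̄)² = 2769.2000 ⇒ m₂ = 553.84000
Σ(xᵢ − x̄)⁴ = 4543057.6160 ⇒ m₄ = 908611.52320
m₂² = 306738.74560
β₂ = m₄/m₂² = 908611.52320 / 306738.74560 ≈ 2.962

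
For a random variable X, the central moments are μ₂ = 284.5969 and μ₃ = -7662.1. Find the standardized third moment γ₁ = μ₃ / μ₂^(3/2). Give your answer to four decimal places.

σ = √μ₂ = √284.5969 = 16.87000
σ³ = μ₂^(3/2) = 4801.14970
γ₁ = μ₃/σ³ = -7662.1 / 4801.14970 ≈ -1.5959

-1.5959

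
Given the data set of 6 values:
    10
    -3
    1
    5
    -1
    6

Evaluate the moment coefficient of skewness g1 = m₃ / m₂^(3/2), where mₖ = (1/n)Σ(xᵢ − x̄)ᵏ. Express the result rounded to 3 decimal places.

x̄ = (10 - 3 + 1 + 5 - 1 + 6) / 6 = 3.0000
deviations (xᵢ − x̄): 7.0000, -6.0000, -2.0000, 2.0000, -4.0000, 3.0000
Σ(xᵢ − x̄)² = 118.0000 ⇒ m₂ = 118.0000/6 = 19.66667
Σ(xᵢ − x̄)³ = 90.0000 ⇒ m₃ = 90.0000/6 = 15.00000
m₂^(3/2) = 19.66667^(1.5) = 87.21599
g1 = m₃ / m₂^(3/2) = 15.00000 / 87.21599 ≈ 0.172

0.172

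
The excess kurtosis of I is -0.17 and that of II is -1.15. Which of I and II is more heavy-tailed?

Higher excess kurtosis ⇒ heavier tails relative to the normal distribution.
-0.17 vs -1.15: the larger is -0.17, so I has heavier tails.

I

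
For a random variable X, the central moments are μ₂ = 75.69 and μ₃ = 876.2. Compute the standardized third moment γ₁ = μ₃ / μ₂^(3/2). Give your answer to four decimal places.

1.3306

σ = √μ₂ = √75.69 = 8.70000
σ³ = μ₂^(3/2) = 658.50300
γ₁ = μ₃/σ³ = 876.2 / 658.50300 ≈ 1.3306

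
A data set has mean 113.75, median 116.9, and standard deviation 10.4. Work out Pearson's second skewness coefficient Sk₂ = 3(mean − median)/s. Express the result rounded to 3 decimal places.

Sk₂ = 3(113.75 − 116.9) / 10.4 = 3 × -3.1500 / 10.4
    = -9.4500 / 10.4 ≈ -0.909

-0.909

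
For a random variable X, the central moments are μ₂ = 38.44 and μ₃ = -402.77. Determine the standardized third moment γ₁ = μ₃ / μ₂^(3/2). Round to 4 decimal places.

σ = √μ₂ = √38.44 = 6.20000
σ³ = μ₂^(3/2) = 238.32800
γ₁ = μ₃/σ³ = -402.77 / 238.32800 ≈ -1.6900

-1.6900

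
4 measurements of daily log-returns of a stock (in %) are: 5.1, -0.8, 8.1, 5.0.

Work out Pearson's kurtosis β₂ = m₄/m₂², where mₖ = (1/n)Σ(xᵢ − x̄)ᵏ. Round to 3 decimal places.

x̄ = 4.3500
Σ(xᵢ − x̄)² = 41.5700 ⇒ m₂ = 10.39250
Σ(xᵢ − x̄)⁴ = 901.6918 ⇒ m₄ = 225.42296
m₂² = 108.00406
β₂ = m₄/m₂² = 225.42296 / 108.00406 ≈ 2.087

2.087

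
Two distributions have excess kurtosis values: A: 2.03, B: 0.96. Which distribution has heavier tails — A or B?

A

Higher excess kurtosis ⇒ heavier tails relative to the normal distribution.
2.03 vs 0.96: the larger is 2.03, so A has heavier tails.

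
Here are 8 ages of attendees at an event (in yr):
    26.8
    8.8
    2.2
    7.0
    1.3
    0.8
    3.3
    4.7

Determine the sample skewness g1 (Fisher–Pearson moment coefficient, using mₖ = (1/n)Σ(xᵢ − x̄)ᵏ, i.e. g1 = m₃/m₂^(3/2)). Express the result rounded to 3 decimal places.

x̄ = (26.8 + 8.8 + 2.2 + 7.0 + 1.3 + 0.8 + 3.3 + 4.7) / 8 = 6.8625
deviations (xᵢ − x̄): 19.9375, 1.9375, -4.6625, 0.1375, -5.5625, -6.0625, -3.5625, -2.1625
Σ(xᵢ − x̄)² = 508.0788 ⇒ m₂ = 508.0788/8 = 63.50984
Σ(xᵢ − x̄)³ = 7380.8943 ⇒ m₃ = 7380.8943/8 = 922.61179
m₂^(3/2) = 63.50984^(1.5) = 506.12940
g1 = m₃ / m₂^(3/2) = 922.61179 / 506.12940 ≈ 1.823

1.823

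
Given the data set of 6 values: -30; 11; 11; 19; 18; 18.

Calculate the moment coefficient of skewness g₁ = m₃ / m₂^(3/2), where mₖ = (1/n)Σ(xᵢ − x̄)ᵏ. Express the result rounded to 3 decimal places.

-1.646

x̄ = (-30 + 11 + 11 + 19 + 18 + 18) / 6 = 7.8333
deviations (xᵢ − x̄): -37.8333, 3.1667, 3.1667, 11.1667, 10.1667, 10.1667
Σ(xᵢ − x̄)² = 1782.8333 ⇒ m₂ = 1782.8333/6 = 297.13889
Σ(xᵢ − x̄)³ = -50595.5556 ⇒ m₃ = -50595.5556/6 = -8432.59259
m₂^(3/2) = 297.13889^(1.5) = 5121.99609
g₁ = m₃ / m₂^(3/2) = -8432.59259 / 5121.99609 ≈ -1.646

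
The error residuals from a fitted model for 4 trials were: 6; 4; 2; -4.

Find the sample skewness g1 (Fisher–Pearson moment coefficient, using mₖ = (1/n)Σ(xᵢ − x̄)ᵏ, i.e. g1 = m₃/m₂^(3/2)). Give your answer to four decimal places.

x̄ = (6 + 4 + 2 - 4) / 4 = 2.0000
deviations (xᵢ − x̄): 4.0000, 2.0000, 0.0000, -6.0000
Σ(xᵢ − x̄)² = 56.0000 ⇒ m₂ = 56.0000/4 = 14.00000
Σ(xᵢ − x̄)³ = -144.0000 ⇒ m₃ = -144.0000/4 = -36.00000
m₂^(3/2) = 14.00000^(1.5) = 52.38320
g1 = m₃ / m₂^(3/2) = -36.00000 / 52.38320 ≈ -0.6872

-0.6872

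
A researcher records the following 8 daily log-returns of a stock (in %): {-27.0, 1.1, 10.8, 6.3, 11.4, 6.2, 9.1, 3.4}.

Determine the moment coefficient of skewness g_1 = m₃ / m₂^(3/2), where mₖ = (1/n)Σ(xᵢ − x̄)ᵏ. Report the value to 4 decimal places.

-1.9217

x̄ = (-27.0 + 1.1 + 10.8 + 6.3 + 11.4 + 6.2 + 9.1 + 3.4) / 8 = 2.6625
deviations (xᵢ − x̄): -29.6625, -1.5625, 8.1375, 3.6375, 8.7375, 3.5375, 6.4375, 0.7375
Σ(xᵢ − x̄)² = 1092.5988 ⇒ m₂ = 1092.5988/8 = 136.57484
Σ(xᵢ − x̄)³ = -24537.2892 ⇒ m₃ = -24537.2892/8 = -3067.16115
m₂^(3/2) = 136.57484^(1.5) = 1596.08519
g_1 = m₃ / m₂^(3/2) = -3067.16115 / 1596.08519 ≈ -1.9217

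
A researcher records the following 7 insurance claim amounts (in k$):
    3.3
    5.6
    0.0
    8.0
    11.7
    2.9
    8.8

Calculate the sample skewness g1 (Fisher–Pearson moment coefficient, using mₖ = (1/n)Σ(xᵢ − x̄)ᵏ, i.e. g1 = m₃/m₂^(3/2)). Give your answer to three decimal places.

0.056

x̄ = (3.3 + 5.6 + 0.0 + 8.0 + 11.7 + 2.9 + 8.8) / 7 = 5.7571
deviations (xᵢ − x̄): -2.4571, -0.1571, -5.7571, 2.2429, 5.9429, -2.8571, 3.0429
Σ(xᵢ − x̄)² = 96.9771 ⇒ m₂ = 96.9771/7 = 13.85388
Σ(xᵢ − x̄)³ = 20.3620 ⇒ m₃ = 20.3620/7 = 2.90886
m₂^(3/2) = 13.85388^(1.5) = 51.56524
g1 = m₃ / m₂^(3/2) = 2.90886 / 51.56524 ≈ 0.056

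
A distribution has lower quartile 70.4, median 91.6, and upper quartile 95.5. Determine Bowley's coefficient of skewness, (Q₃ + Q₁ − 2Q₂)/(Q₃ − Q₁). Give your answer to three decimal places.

-0.689

numerator: Q₃ + Q₁ − 2Q₂ = 95.5 + 70.4 − 2×91.6 = -17.3000
denominator: Q₃ − Q₁ = 95.5 − 70.4 = 25.1000
Bowley skewness = -17.3000 / 25.1000 ≈ -0.689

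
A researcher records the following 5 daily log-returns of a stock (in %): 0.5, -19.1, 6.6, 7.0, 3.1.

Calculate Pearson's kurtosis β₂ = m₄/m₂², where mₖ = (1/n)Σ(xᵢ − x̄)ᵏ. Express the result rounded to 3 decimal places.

2.948

x̄ = -0.3800
Σ(xᵢ − x̄)² = 466.5080 ⇒ m₂ = 93.30160
Σ(xᵢ − x̄)⁴ = 128294.3819 ⇒ m₄ = 25658.87638
m₂² = 8705.18856
β₂ = m₄/m₂² = 25658.87638 / 8705.18856 ≈ 2.948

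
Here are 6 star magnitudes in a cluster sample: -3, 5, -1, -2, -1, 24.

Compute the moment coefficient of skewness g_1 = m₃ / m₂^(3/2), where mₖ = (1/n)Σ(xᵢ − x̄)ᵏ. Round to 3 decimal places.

1.528

x̄ = (-3 + 5 - 1 - 2 - 1 + 24) / 6 = 3.6667
deviations (xᵢ − x̄): -6.6667, 1.3333, -4.6667, -5.6667, -4.6667, 20.3333
Σ(xᵢ − x̄)² = 535.3333 ⇒ m₂ = 535.3333/6 = 89.22222
Σ(xᵢ − x̄)³ = 7727.5556 ⇒ m₃ = 7727.5556/6 = 1287.92593
m₂^(3/2) = 89.22222^(1.5) = 842.77094
g_1 = m₃ / m₂^(3/2) = 1287.92593 / 842.77094 ≈ 1.528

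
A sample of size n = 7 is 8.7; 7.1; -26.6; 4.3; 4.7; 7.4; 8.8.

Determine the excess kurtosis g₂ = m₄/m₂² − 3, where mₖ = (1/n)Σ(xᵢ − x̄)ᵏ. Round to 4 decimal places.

x̄ = 2.0571
Σ(xᵢ − x̄)² = 976.8171 ⇒ m₂ = 139.54531
Σ(xᵢ − x̄)⁴ = 679971.8164 ⇒ m₄ = 97138.83092
m₂² = 19472.89246
g₂ = m₄/m₂² − 3 = 4.98841 − 3 ≈ 1.9884

1.9884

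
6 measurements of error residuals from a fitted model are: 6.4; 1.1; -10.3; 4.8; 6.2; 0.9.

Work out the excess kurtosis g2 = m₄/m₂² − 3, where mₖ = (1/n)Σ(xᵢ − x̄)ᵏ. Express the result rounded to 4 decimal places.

0.2029

x̄ = 1.5167
Σ(xᵢ − x̄)² = 196.7483 ⇒ m₂ = 32.79139
Σ(xᵢ − x̄)⁴ = 20663.6945 ⇒ m₄ = 3443.94909
m₂² = 1075.27519
g2 = m₄/m₂² − 3 = 3.20285 − 3 ≈ 0.2029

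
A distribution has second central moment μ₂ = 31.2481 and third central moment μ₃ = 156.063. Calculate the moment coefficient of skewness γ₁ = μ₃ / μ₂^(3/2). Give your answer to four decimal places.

σ = √μ₂ = √31.2481 = 5.59000
σ³ = μ₂^(3/2) = 174.67688
γ₁ = μ₃/σ³ = 156.063 / 174.67688 ≈ 0.8934

0.8934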